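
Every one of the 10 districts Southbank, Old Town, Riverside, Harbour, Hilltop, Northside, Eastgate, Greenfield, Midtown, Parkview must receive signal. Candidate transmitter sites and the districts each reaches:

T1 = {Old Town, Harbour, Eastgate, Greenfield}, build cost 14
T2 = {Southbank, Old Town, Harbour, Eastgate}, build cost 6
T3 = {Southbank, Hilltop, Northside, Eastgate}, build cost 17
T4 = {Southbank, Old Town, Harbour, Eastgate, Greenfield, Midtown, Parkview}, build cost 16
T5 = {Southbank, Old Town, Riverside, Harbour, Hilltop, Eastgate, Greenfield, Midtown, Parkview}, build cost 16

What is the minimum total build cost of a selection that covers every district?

T3, T5 cover every district at build cost 17 + 16 = 33.
Any cover uses at least 2 transmitter sites; among all covering selections none totals below 33.

33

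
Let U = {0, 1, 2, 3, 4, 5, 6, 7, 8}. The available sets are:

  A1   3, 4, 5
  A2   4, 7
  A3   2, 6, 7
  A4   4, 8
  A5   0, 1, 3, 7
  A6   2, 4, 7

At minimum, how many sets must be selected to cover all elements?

A1, A3, A4, A5 together cover {0, 1, 2, 3, 4, 5, 6, 7, 8} — every element.
No 3 of the 6 sets cover everything (all 20 triples fall short), so 4 is minimum.

4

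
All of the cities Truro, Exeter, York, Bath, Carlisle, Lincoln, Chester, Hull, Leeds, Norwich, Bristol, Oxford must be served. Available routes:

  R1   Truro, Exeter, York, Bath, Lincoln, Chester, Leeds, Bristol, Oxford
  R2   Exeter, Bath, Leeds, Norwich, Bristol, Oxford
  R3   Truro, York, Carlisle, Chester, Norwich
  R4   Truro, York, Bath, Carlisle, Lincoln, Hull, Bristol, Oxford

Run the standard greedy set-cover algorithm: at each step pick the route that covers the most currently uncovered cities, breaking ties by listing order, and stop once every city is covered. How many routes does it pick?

3

Pick 1: R1 covers 9 new cities (Truro, Exeter, York, Bath, Lincoln, Chester, Leeds, Bristol, Oxford).
Pick 2: R3 covers 2 new cities (Carlisle, Norwich).
Pick 3: R4 covers 1 new cities (Hull).
Greedy uses 3 routes.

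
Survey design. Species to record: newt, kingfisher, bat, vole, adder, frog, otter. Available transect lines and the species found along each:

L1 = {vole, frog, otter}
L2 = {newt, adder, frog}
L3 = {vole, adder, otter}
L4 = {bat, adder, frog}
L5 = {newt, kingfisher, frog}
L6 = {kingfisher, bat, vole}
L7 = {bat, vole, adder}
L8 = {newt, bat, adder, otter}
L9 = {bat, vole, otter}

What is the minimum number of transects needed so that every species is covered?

3

L1, L2, L6 together cover {newt, kingfisher, bat, vole, adder, frog, otter} — every species.
No 2 of the 9 transects cover everything (all 36 pairs fall short), so 3 is minimum.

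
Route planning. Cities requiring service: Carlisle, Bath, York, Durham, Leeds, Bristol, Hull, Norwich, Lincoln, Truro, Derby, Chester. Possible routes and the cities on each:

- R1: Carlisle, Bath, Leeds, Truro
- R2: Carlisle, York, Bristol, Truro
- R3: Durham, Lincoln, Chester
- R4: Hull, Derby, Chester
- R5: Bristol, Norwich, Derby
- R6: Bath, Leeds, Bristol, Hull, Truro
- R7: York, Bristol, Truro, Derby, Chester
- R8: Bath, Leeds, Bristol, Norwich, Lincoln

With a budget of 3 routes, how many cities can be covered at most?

Choosing R2, R4, R8 covers {Carlisle, Bath, York, Leeds, Bristol, Hull, Norwich, Lincoln, Truro, Derby, Chester} — 11 cities.
No choice of 3 routes does better; here Durham is left uncovered.

11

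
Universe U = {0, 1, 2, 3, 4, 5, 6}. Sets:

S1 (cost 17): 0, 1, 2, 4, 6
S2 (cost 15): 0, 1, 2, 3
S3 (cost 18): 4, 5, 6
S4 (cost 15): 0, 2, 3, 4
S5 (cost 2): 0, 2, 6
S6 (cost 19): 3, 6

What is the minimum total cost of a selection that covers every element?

33

S2, S3 cover every element at cost 15 + 18 = 33.
Any cover uses at least 2 sets; among all covering selections none totals below 33.
Greedy by coverage-per-cost would pick S5, S2, S3 for 35 — worse than the optimum 33.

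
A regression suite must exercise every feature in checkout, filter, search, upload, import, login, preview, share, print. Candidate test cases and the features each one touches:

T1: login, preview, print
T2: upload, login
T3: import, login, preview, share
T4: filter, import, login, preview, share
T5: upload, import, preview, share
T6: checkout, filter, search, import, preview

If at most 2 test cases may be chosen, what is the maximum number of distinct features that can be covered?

Choosing T1, T6 covers {checkout, filter, search, import, login, preview, print} — 7 features.
No choice of 2 test cases does better; here upload, share are left uncovered.

7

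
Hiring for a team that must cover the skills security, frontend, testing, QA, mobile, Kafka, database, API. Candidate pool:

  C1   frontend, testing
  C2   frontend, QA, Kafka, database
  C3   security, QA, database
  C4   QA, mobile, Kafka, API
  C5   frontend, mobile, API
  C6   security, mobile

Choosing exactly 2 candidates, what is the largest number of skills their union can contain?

Choosing C1, C4 covers {frontend, testing, QA, mobile, Kafka, API} — 6 skills.
No choice of 2 candidates does better; here security, database are left uncovered.

6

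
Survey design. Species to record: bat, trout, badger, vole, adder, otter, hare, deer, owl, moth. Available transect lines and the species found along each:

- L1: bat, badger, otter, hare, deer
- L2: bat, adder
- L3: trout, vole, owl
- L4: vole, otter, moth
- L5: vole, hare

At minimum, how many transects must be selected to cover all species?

L1, L2, L3, L4 together cover {bat, trout, badger, vole, adder, otter, hare, deer, owl, moth} — every species.
No 3 of the 5 transects cover everything (all 10 triples fall short), so 4 is minimum.

4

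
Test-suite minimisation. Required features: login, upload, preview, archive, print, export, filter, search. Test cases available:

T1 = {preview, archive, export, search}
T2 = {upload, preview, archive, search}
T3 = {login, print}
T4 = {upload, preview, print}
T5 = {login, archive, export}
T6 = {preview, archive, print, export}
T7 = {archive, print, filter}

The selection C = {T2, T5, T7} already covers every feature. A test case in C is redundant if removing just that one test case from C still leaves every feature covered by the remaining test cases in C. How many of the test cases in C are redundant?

Drop T2: upload, preview, search uncovered — not redundant.
Drop T5: login, export uncovered — not redundant.
Drop T7: print, filter uncovered — not redundant.
None of the test cases in C is redundant.

0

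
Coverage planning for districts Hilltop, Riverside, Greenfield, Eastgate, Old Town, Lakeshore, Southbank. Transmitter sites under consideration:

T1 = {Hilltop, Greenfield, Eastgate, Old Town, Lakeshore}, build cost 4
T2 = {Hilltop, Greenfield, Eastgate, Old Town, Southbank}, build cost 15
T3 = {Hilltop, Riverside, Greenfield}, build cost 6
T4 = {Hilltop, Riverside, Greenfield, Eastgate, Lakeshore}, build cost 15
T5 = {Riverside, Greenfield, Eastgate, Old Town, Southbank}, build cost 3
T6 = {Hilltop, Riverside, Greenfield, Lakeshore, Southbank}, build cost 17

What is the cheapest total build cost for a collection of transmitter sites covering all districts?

7

T1, T5 cover every district at build cost 4 + 3 = 7.
Any cover uses at least 2 transmitter sites; among all covering selections none totals below 7.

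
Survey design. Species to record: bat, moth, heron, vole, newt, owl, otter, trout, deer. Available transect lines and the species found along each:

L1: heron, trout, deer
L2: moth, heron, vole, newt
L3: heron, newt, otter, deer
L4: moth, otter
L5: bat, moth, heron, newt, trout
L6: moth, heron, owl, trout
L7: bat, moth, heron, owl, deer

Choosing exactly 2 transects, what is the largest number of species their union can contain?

7

Choosing L2, L7 covers {bat, moth, heron, vole, newt, owl, deer} — 7 species.
No choice of 2 transects does better; here otter, trout are left uncovered.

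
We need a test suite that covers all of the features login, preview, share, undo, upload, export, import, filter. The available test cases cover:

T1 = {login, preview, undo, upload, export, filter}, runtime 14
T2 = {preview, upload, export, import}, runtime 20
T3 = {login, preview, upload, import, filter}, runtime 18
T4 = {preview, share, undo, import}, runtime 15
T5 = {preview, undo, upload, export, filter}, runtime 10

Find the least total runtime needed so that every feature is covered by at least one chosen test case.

T1, T4 cover every feature at runtime 14 + 15 = 29.
Any cover uses at least 2 test cases; among all covering selections none totals below 29.

29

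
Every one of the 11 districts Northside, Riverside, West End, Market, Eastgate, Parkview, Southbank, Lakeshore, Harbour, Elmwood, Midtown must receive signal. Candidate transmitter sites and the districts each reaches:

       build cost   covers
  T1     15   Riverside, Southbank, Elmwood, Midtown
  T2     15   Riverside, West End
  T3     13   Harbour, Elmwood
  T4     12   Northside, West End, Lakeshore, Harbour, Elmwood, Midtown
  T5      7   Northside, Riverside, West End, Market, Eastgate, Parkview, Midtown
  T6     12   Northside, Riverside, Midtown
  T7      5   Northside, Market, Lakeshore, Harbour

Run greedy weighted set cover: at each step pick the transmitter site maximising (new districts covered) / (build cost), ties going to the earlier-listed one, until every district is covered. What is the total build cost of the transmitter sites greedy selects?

Pick 1: T5 adds 7 new (Northside, Riverside, West End, Market, Eastgate, Parkview, Midtown) at build cost 7 (ratio 7/7).
Pick 2: T7 adds 2 new (Lakeshore, Harbour) at build cost 5 (ratio 2/5).
Pick 3: T1 adds 2 new (Southbank, Elmwood) at build cost 15 (ratio 2/15).
Greedy total build cost: 7 + 5 + 15 = 27.

27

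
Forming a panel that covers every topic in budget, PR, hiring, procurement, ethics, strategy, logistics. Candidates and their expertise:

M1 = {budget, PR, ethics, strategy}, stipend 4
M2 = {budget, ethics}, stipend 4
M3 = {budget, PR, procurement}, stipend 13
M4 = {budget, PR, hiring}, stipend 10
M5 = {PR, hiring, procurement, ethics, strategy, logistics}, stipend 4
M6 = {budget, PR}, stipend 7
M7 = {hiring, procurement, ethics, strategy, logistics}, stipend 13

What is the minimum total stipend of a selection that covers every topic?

M1, M5 cover every topic at stipend 4 + 4 = 8.
Any cover uses at least 2 members; among all covering selections none totals below 8.

8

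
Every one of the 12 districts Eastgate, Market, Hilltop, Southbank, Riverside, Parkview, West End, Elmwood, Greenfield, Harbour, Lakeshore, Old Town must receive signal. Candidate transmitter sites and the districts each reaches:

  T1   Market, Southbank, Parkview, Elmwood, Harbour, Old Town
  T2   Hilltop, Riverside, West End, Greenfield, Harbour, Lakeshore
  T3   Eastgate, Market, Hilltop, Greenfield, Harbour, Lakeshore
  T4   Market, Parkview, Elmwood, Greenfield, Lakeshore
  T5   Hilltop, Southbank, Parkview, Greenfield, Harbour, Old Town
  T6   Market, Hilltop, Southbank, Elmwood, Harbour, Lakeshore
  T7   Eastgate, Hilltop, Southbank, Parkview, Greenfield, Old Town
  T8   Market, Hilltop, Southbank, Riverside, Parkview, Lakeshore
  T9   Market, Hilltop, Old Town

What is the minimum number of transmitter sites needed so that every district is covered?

T1, T2, T3 together cover {Eastgate, Market, Hilltop, Southbank, Riverside, Parkview, West End, Elmwood, Greenfield, Harbour, Lakeshore, Old Town} — every district.
No 2 of the 9 transmitter sites cover everything (all 36 pairs fall short), so 3 is minimum.

3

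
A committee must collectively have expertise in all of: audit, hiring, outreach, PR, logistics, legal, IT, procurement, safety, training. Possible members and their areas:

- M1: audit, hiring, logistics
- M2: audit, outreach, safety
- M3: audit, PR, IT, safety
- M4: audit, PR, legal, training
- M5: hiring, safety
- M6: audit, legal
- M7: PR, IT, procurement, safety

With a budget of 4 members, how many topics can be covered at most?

Choosing M1, M2, M4, M7 covers {audit, hiring, outreach, PR, logistics, legal, IT, procurement, safety, training} — 10 topics.
That is all 10 topics.

10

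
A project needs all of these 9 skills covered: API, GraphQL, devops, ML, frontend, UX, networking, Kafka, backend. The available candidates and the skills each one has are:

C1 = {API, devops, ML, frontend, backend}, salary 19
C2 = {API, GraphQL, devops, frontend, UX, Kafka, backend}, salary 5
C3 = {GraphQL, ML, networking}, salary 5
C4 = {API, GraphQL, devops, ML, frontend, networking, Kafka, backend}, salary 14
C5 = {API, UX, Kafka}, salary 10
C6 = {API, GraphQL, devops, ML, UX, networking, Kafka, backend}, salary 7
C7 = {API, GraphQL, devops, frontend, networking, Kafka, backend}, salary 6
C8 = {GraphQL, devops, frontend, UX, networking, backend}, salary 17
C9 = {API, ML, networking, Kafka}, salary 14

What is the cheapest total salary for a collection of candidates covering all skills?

10

C2, C3 cover every skill at salary 5 + 5 = 10.
Any cover uses at least 2 candidates; among all covering selections none totals below 10.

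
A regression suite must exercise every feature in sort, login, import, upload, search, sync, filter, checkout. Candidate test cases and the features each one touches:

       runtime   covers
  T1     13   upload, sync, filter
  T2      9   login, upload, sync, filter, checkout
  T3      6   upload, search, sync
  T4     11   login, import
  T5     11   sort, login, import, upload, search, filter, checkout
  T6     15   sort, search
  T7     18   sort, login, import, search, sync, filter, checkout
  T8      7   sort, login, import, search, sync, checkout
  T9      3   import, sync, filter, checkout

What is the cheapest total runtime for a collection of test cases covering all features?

14

T5, T9 cover every feature at runtime 11 + 3 = 14.
Any cover uses at least 2 test cases; among all covering selections none totals below 14.
Greedy by coverage-per-runtime would pick T9, T8, T3 for 16 — worse than the optimum 14.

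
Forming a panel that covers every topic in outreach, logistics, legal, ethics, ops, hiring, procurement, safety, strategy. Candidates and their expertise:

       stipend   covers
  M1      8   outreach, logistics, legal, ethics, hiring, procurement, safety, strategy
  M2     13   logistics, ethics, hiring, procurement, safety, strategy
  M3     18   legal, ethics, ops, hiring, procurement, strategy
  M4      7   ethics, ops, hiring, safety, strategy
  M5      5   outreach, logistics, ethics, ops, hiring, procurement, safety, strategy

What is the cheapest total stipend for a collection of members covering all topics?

M1, M5 cover every topic at stipend 8 + 5 = 13.
Any cover uses at least 2 members; among all covering selections none totals below 13.

13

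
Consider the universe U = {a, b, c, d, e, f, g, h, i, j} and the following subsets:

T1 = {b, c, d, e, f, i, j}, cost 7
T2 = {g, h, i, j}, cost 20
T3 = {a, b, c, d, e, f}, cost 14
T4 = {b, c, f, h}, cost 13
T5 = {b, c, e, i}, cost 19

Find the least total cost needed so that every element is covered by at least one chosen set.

T2, T3 cover every element at cost 20 + 14 = 34.
Any cover uses at least 2 sets; among all covering selections none totals below 34.

34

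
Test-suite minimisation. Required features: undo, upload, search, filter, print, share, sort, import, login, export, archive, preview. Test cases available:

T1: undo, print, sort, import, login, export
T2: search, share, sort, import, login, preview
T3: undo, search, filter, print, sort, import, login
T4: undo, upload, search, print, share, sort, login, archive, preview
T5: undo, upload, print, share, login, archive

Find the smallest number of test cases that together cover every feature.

3

T1, T3, T4 together cover {undo, upload, search, filter, print, share, sort, import, login, export, archive, preview} — every feature.
No 2 of the 5 test cases cover everything (all 10 pairs fall short), so 3 is minimum.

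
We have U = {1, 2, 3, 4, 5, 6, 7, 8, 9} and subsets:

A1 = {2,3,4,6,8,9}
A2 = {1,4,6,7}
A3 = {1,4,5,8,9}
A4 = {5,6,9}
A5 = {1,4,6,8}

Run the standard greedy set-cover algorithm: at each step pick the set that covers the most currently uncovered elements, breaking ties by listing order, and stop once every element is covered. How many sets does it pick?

3

Pick 1: A1 covers 6 new elements (2, 3, 4, 6, 8, 9).
Pick 2: A2 covers 2 new elements (1, 7).
Pick 3: A3 covers 1 new elements (5).
Greedy uses 3 sets.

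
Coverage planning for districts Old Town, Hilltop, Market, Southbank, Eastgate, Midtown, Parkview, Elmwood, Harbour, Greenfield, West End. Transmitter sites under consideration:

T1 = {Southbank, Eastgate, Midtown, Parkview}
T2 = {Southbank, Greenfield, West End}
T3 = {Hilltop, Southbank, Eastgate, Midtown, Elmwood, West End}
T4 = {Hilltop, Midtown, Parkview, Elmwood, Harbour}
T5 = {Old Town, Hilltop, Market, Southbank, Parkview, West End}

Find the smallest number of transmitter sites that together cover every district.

T1, T2, T4, T5 together cover {Old Town, Hilltop, Market, Southbank, Eastgate, Midtown, Parkview, Elmwood, Harbour, Greenfield, West End} — every district.
No 3 of the 5 transmitter sites cover everything (all 10 triples fall short), so 4 is minimum.

4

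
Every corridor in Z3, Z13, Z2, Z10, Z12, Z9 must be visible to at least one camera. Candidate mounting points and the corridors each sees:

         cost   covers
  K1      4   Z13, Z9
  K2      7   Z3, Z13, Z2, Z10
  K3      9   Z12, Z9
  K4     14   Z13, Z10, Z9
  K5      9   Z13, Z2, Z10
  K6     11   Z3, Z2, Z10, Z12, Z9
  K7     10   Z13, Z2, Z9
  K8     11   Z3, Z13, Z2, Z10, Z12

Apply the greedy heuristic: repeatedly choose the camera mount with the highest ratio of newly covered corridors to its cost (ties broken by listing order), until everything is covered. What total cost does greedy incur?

Pick 1: K2 adds 4 new (Z3, Z13, Z2, Z10) at cost 7 (ratio 4/7).
Pick 2: K1 adds 1 new (Z9) at cost 4 (ratio 1/4).
Pick 3: K3 adds 1 new (Z12) at cost 9 (ratio 1/9).
Greedy total cost: 7 + 4 + 9 = 20. (The true optimum is 15, so greedy overshoots here.)

20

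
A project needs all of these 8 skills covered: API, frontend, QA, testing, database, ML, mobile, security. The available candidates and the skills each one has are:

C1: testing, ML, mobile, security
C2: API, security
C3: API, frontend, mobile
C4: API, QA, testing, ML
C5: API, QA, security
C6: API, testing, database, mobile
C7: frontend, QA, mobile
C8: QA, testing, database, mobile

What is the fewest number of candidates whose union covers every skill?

3

C1, C3, C8 together cover {API, frontend, QA, testing, database, ML, mobile, security} — every skill.
No 2 of the 8 candidates cover everything (all 28 pairs fall short), so 3 is minimum.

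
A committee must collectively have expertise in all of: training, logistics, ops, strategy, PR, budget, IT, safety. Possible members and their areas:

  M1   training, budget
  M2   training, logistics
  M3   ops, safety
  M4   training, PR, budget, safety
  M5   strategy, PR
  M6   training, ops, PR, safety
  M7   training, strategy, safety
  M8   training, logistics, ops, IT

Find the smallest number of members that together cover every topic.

M4, M5, M8 together cover {training, logistics, ops, strategy, PR, budget, IT, safety} — every topic.
No 2 of the 8 members cover everything (all 28 pairs fall short), so 3 is minimum.

3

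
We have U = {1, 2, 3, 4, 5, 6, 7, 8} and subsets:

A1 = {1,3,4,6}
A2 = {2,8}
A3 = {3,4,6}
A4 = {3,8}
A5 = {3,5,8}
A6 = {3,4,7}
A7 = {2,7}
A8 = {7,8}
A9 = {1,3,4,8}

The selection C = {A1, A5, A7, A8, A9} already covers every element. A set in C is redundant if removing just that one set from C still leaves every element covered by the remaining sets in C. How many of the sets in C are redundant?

Drop A1: 6 uncovered — not redundant.
Drop A5: 5 uncovered — not redundant.
Drop A7: 2 uncovered — not redundant.
Drop A8: the rest still cover every element — redundant.
Drop A9: the rest still cover every element — redundant.
2 redundant: A8, A9.

2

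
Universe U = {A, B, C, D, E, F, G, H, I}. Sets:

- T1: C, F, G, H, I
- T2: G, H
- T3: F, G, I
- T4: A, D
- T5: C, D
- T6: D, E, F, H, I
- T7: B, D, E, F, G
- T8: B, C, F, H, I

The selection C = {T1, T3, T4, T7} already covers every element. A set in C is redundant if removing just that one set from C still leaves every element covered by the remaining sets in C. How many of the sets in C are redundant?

1

Drop T1: C, H uncovered — not redundant.
Drop T3: the rest still cover every element — redundant.
Drop T4: A uncovered — not redundant.
Drop T7: B, E uncovered — not redundant.
1 redundant: T3.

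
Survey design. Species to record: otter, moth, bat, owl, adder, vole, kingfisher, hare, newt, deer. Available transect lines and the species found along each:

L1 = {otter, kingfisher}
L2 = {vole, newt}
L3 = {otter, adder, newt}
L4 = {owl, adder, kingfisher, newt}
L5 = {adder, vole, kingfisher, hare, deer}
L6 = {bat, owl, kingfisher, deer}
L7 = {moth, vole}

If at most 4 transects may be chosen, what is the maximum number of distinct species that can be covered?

10

Choosing L3, L5, L6, L7 covers {otter, moth, bat, owl, adder, vole, kingfisher, hare, newt, deer} — 10 species.
That is all 10 species.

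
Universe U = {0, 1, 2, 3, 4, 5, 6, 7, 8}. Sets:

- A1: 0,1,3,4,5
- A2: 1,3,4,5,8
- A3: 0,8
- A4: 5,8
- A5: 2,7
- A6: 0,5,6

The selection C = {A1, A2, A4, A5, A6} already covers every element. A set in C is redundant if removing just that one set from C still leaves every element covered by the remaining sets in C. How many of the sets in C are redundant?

3

Drop A1: the rest still cover every element — redundant.
Drop A2: the rest still cover every element — redundant.
Drop A4: the rest still cover every element — redundant.
Drop A5: 2, 7 uncovered — not redundant.
Drop A6: 6 uncovered — not redundant.
3 redundant: A1, A2, A4.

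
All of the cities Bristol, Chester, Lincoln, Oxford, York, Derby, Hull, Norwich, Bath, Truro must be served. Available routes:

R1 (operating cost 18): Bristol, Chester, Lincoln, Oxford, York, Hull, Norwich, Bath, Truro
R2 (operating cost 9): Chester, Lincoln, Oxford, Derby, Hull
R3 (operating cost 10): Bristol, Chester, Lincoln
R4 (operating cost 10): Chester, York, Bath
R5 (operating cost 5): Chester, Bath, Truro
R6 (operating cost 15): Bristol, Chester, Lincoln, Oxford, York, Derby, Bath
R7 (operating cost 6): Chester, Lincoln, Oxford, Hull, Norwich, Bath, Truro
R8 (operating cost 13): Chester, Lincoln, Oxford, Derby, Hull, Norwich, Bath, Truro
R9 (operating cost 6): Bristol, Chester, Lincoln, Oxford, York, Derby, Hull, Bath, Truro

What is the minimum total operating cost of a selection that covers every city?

12

R7, R9 cover every city at operating cost 6 + 6 = 12.
Any cover uses at least 2 routes; among all covering selections none totals below 12.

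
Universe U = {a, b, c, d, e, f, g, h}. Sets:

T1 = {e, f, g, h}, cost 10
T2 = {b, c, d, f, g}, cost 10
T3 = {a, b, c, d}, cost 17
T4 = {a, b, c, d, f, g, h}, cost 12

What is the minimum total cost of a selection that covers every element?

T1, T4 cover every element at cost 10 + 12 = 22.
Any cover uses at least 2 sets; among all covering selections none totals below 22.

22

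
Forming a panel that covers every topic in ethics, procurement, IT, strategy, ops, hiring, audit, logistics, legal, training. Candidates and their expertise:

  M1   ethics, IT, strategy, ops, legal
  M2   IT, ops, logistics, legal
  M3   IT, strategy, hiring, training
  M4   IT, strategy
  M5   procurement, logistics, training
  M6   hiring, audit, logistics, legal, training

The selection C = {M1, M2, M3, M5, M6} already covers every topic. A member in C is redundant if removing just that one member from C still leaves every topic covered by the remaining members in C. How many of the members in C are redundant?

Drop M1: ethics uncovered — not redundant.
Drop M2: the rest still cover every topic — redundant.
Drop M3: the rest still cover every topic — redundant.
Drop M5: procurement uncovered — not redundant.
Drop M6: audit uncovered — not redundant.
2 redundant: M2, M3.

2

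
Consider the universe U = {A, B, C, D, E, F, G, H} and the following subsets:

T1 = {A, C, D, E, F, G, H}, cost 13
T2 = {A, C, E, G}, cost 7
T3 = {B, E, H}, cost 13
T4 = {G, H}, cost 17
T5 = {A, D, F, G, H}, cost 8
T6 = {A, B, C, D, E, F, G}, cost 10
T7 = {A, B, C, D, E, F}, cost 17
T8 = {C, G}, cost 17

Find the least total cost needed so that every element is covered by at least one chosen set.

T5, T6 cover every element at cost 8 + 10 = 18.
Any cover uses at least 2 sets; among all covering selections none totals below 18.

18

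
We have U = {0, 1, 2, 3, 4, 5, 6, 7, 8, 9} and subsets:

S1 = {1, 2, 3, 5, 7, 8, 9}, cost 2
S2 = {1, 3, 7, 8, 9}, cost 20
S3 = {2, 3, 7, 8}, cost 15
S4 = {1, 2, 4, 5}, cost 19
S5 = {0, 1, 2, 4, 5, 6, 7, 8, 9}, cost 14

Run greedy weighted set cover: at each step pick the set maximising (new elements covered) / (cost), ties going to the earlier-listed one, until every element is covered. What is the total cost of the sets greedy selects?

Pick 1: S1 adds 7 new (1, 2, 3, 5, 7, 8, 9) at cost 2 (ratio 7/2).
Pick 2: S5 adds 3 new (0, 4, 6) at cost 14 (ratio 3/14).
Greedy total cost: 2 + 14 = 16.

16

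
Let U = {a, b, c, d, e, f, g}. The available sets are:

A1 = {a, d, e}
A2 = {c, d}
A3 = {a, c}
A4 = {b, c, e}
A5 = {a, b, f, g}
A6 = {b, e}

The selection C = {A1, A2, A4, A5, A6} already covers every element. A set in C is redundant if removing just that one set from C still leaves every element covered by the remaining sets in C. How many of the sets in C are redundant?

Drop A1: the rest still cover every element — redundant.
Drop A2: the rest still cover every element — redundant.
Drop A4: the rest still cover every element — redundant.
Drop A5: f, g uncovered — not redundant.
Drop A6: the rest still cover every element — redundant.
4 redundant: A1, A2, A4, A6.

4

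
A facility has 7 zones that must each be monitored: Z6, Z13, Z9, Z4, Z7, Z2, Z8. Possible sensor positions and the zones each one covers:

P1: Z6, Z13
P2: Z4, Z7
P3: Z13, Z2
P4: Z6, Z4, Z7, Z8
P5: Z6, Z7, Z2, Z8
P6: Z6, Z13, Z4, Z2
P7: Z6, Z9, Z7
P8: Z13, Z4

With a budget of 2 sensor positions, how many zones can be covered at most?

6

Choosing P3, P4 covers {Z6, Z13, Z4, Z7, Z2, Z8} — 6 zones.
No choice of 2 sensor positions does better; here Z9 is left uncovered.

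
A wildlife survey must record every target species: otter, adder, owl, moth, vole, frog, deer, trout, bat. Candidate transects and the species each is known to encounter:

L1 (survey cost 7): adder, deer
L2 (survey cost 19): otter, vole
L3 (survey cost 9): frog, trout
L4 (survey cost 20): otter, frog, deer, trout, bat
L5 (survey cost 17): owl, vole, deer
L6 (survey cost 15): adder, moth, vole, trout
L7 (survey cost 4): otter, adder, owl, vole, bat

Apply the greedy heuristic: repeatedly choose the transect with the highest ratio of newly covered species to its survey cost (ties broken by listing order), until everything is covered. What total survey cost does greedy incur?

35

Pick 1: L7 adds 5 new (otter, adder, owl, vole, bat) at survey cost 4 (ratio 5/4).
Pick 2: L3 adds 2 new (frog, trout) at survey cost 9 (ratio 2/9).
Pick 3: L1 adds 1 new (deer) at survey cost 7 (ratio 1/7).
Pick 4: L6 adds 1 new (moth) at survey cost 15 (ratio 1/15).
Greedy total survey cost: 4 + 9 + 7 + 15 = 35.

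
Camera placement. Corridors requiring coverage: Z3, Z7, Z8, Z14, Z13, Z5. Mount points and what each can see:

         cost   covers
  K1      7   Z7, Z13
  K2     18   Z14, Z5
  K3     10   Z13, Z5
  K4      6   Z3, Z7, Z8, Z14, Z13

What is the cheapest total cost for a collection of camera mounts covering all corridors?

K3, K4 cover every corridor at cost 10 + 6 = 16.
Any cover uses at least 2 camera mounts; among all covering selections none totals below 16.

16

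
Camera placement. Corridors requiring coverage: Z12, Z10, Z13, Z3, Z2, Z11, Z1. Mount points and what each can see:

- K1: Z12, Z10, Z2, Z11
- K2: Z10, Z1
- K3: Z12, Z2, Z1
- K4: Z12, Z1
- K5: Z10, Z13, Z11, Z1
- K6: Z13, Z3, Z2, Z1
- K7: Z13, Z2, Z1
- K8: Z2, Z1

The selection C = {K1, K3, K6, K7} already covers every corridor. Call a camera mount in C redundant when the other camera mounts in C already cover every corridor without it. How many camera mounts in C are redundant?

2

Drop K1: Z10, Z11 uncovered — not redundant.
Drop K3: the rest still cover every corridor — redundant.
Drop K6: Z3 uncovered — not redundant.
Drop K7: the rest still cover every corridor — redundant.
2 redundant: K3, K7.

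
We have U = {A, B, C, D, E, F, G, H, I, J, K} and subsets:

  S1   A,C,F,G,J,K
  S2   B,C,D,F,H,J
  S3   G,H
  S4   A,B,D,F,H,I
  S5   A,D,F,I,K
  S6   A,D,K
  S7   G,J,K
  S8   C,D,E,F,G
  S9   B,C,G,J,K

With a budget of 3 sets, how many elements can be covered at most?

11

Choosing S1, S4, S8 covers {A, B, C, D, E, F, G, H, I, J, K} — 11 elements.
That is all 11 elements.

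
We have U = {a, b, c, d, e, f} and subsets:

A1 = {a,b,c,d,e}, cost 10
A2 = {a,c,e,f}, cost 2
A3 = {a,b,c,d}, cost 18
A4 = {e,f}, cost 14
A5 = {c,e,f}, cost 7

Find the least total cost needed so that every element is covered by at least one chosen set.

12

A1, A2 cover every element at cost 10 + 2 = 12.
Any cover uses at least 2 sets; among all covering selections none totals below 12.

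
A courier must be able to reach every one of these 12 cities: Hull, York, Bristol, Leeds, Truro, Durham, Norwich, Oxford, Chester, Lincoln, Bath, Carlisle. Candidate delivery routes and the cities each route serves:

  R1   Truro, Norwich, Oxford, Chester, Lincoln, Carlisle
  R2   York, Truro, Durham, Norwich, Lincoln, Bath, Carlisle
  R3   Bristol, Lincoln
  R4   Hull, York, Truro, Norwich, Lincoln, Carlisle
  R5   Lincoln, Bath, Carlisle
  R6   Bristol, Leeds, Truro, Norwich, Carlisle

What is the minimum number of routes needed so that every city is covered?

R1, R2, R4, R6 together cover {Hull, York, Bristol, Leeds, Truro, Durham, Norwich, Oxford, Chester, Lincoln, Bath, Carlisle} — every city.
No 3 of the 6 routes cover everything (all 20 triples fall short), so 4 is minimum.

4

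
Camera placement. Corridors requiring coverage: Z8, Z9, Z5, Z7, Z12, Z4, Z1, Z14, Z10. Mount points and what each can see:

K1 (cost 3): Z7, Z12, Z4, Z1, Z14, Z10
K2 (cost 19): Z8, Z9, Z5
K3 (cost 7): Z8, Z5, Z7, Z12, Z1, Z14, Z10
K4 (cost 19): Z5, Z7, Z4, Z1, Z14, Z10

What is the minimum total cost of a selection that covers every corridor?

22

K1, K2 cover every corridor at cost 3 + 19 = 22.
Any cover uses at least 2 camera mounts; among all covering selections none totals below 22.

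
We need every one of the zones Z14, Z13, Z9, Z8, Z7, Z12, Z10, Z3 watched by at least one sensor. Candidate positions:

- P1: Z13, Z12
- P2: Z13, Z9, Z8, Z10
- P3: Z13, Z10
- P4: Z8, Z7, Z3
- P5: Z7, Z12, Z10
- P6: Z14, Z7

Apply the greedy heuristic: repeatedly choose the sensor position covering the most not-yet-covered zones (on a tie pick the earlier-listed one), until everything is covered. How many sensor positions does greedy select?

Pick 1: P2 covers 4 new zones (Z13, Z9, Z8, Z10).
Pick 2: P4 covers 2 new zones (Z7, Z3).
Pick 3: P1 covers 1 new zones (Z12).
Pick 4: P6 covers 1 new zones (Z14).
Greedy uses 4 sensor positions.

4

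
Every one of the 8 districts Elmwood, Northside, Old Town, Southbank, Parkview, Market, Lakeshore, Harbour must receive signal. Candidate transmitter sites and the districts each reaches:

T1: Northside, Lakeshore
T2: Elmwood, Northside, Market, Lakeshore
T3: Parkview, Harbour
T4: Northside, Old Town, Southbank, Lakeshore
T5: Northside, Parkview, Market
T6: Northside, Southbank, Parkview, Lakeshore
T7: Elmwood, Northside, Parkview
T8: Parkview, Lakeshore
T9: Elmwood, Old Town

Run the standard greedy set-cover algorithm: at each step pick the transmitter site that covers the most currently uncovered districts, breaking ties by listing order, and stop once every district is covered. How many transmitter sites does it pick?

3

Pick 1: T2 covers 4 new districts (Elmwood, Northside, Market, Lakeshore).
Pick 2: T3 covers 2 new districts (Parkview, Harbour).
Pick 3: T4 covers 2 new districts (Old Town, Southbank).
Greedy uses 3 transmitter sites.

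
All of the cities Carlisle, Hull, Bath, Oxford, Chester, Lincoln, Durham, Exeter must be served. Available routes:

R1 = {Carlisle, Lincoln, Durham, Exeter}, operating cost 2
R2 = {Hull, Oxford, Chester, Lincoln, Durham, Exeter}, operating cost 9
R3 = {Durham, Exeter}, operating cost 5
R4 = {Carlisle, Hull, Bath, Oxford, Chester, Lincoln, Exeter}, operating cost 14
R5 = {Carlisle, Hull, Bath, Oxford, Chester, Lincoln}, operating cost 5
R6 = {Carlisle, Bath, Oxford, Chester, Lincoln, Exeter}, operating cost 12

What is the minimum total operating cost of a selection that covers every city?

7

R1, R5 cover every city at operating cost 2 + 5 = 7.
Any cover uses at least 2 routes; among all covering selections none totals below 7.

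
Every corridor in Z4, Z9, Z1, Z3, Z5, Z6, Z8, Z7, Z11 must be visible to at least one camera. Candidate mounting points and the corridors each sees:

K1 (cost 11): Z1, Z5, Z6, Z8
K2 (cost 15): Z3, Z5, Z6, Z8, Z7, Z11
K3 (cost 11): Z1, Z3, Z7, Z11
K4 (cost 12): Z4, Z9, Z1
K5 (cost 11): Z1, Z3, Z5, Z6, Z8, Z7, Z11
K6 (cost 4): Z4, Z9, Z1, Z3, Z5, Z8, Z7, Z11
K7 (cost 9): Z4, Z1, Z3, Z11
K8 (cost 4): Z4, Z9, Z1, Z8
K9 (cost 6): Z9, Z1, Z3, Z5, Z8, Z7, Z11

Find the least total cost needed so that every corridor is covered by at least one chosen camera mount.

15

K1, K6 cover every corridor at cost 11 + 4 = 15.
Any cover uses at least 2 camera mounts; among all covering selections none totals below 15.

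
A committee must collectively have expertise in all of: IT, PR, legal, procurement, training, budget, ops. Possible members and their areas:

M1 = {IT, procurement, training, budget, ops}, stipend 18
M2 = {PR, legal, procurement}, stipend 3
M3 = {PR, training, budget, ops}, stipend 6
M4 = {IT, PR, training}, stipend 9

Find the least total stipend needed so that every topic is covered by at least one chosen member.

M2, M3, M4 cover every topic at stipend 3 + 6 + 9 = 18.
Any cover uses at least 2 members; among all covering selections none totals below 18.

18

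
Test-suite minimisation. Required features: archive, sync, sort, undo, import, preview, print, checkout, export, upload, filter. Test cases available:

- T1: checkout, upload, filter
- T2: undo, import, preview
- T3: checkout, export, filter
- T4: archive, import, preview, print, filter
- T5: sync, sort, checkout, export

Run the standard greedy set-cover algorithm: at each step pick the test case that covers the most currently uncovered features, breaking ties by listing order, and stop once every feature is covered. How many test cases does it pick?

4

Pick 1: T4 covers 5 new features (archive, import, preview, print, filter).
Pick 2: T5 covers 4 new features (sync, sort, checkout, export).
Pick 3: T1 covers 1 new features (upload).
Pick 4: T2 covers 1 new features (undo).
Greedy uses 4 test cases.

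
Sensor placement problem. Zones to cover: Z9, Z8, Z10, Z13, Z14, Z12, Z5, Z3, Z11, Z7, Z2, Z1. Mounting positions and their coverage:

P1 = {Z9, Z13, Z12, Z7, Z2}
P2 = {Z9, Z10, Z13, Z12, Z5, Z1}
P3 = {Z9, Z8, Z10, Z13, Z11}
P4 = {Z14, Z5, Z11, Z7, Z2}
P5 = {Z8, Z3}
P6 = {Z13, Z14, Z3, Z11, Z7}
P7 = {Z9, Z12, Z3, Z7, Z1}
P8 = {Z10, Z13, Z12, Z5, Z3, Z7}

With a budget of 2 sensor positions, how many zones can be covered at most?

Choosing P2, P4 covers {Z9, Z10, Z13, Z14, Z12, Z5, Z11, Z7, Z2, Z1} — 10 zones.
No choice of 2 sensor positions does better; here Z8, Z3 are left uncovered.

10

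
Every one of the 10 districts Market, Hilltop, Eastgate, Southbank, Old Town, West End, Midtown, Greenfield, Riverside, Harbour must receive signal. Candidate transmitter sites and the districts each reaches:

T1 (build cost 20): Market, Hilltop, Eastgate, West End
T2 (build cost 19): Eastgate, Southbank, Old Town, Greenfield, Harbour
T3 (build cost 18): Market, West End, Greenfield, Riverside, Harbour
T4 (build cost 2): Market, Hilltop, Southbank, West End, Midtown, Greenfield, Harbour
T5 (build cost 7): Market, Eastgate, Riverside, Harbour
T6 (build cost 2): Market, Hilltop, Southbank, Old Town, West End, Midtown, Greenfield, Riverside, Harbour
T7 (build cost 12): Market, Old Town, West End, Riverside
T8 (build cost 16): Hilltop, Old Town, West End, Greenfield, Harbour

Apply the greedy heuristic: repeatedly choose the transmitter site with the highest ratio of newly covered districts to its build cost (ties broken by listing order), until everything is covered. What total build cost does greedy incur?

9

Pick 1: T6 adds 9 new (Market, Hilltop, Southbank, Old Town, West End, Midtown, Greenfield, Riverside, Harbour) at build cost 2 (ratio 9/2).
Pick 2: T5 adds 1 new (Eastgate) at build cost 7 (ratio 1/7).
Greedy total build cost: 2 + 7 = 9.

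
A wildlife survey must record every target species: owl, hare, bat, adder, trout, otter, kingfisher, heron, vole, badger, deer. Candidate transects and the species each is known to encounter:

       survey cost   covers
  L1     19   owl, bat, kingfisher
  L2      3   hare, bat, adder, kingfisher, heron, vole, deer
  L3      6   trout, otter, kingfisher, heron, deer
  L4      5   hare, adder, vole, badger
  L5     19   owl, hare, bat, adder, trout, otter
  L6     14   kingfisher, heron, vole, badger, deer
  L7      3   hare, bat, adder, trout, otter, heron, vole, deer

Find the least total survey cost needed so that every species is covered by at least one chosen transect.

L1, L4, L7 cover every species at survey cost 19 + 5 + 3 = 27.
Any cover uses at least 2 transects; among all covering selections none totals below 27.
Greedy by coverage-per-survey cost would pick L7, L2, L4, L1 for 30 — worse than the optimum 27.

27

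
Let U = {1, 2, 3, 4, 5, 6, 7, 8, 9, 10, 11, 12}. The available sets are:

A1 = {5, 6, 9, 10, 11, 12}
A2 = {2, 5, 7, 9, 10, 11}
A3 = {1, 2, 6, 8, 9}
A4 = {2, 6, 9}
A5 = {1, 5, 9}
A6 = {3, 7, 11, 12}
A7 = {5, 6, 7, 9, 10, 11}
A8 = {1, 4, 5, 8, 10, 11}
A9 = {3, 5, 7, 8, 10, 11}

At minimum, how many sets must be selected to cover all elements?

3

A3, A6, A8 together cover {1, 2, 3, 4, 5, 6, 7, 8, 9, 10, 11, 12} — every element.
No 2 of the 9 sets cover everything (all 36 pairs fall short), so 3 is minimum.
Greedy (largest uncovered first) would take A1, A3, A6, A8 — 4 sets — but 3 suffice.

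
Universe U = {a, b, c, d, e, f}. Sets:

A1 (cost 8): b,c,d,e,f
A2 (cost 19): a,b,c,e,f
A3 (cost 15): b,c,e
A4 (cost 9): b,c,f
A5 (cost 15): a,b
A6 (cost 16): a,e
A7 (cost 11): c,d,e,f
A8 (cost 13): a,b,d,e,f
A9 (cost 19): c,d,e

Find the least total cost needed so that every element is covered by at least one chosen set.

21

A1, A8 cover every element at cost 8 + 13 = 21.
Any cover uses at least 2 sets; among all covering selections none totals below 21.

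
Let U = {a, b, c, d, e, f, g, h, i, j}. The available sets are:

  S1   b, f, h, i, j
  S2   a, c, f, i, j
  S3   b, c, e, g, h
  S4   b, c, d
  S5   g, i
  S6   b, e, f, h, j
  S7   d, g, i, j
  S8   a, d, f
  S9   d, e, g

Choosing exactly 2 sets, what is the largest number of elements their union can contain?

Choosing S2, S3 covers {a, b, c, e, f, g, h, i, j} — 9 elements.
No choice of 2 sets does better; here d is left uncovered.

9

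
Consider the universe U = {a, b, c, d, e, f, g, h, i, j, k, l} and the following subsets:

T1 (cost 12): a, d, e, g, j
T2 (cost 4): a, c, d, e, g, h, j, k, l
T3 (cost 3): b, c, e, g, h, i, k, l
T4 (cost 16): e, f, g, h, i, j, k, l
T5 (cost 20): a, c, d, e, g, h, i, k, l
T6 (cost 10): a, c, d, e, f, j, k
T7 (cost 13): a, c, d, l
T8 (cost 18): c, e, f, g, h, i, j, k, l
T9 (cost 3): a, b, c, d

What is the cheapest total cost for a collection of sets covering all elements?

13

T3, T6 cover every element at cost 3 + 10 = 13.
Any cover uses at least 2 sets; among all covering selections none totals below 13.
Greedy by coverage-per-cost would pick T3, T2, T6 for 17 — worse than the optimum 13.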